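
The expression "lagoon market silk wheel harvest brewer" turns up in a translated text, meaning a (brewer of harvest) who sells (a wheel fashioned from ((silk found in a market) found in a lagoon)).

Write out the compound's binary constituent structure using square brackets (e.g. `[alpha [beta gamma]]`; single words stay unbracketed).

The outermost head in the paraphrase is "brewer" (specifically "harvest brewer"), modified by "lagoon market silk wheel".
Inside "lagoon market silk wheel": head "wheel", modifier "lagoon market silk".
Inside "lagoon market silk": head "silk" (specifically "market silk"), modifier "lagoon".
Inside "market silk": head "silk", modifier "market".
Inside "harvest brewer": head "brewer", modifier "harvest".
Putting it together: [[[lagoon [market silk]] wheel] [harvest brewer]].

[[[lagoon [market silk]] wheel] [harvest brewer]]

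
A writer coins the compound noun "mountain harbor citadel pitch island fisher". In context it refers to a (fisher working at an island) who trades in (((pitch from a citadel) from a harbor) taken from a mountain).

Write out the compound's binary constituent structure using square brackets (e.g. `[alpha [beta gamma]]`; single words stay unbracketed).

Whole compound: head "fisher" (specifically "island fisher"), modifier "mountain harbor citadel pitch".
"mountain harbor citadel pitch" → head "pitch" (specifically "harbor citadel pitch"), modifier "mountain".
"harbor citadel pitch" → head "pitch" (specifically "citadel pitch"), modifier "harbor".
"citadel pitch" → head "pitch", modifier "citadel".
"island fisher" → head "fisher", modifier "island".
Putting it together: [[mountain [harbor [citadel pitch]]] [island fisher]].

[[mountain [harbor [citadel pitch]]] [island fisher]]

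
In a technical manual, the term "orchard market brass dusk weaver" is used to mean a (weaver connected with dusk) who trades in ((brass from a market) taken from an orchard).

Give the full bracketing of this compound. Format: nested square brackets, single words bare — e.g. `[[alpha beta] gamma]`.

At the top level: head "weaver" (specifically "dusk weaver"); modifier "orchard market brass".
Within "orchard market brass", the head is "brass" (specifically "market brass") and the modifier is "orchard".
Within "market brass", the head is "brass" and the modifier is "market".
Within "dusk weaver", the head is "weaver" and the modifier is "dusk".
So the structure is [[orchard [market brass]] [dusk weaver]].

[[orchard [market brass]] [dusk weaver]]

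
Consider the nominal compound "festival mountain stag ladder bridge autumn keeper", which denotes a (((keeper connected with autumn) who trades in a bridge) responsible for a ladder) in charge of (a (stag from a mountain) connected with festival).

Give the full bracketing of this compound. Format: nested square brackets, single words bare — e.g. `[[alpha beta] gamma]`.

Overall it is a kind of keeper (specifically "ladder bridge autumn keeper"); the modifier is "festival mountain stag".
Inside "festival mountain stag": head "stag" (specifically "mountain stag"), modifier "festival".
Inside "mountain stag": head "stag", modifier "mountain".
Inside "ladder bridge autumn keeper": head "keeper" (specifically "bridge autumn keeper"), modifier "ladder".
Inside "bridge autumn keeper": head "keeper" (specifically "autumn keeper"), modifier "bridge".
Inside "autumn keeper": head "keeper", modifier "autumn".
Assembled: [[festival [mountain stag]] [ladder [bridge [autumn keeper]]]].

[[festival [mountain stag]] [ladder [bridge [autumn keeper]]]]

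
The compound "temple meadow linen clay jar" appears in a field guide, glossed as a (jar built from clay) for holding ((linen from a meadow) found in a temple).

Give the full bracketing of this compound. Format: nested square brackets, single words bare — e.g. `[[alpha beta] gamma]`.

The outermost head in the paraphrase is "jar" (specifically "clay jar"), modified by "temple meadow linen".
"temple meadow linen" → head "linen" (specifically "meadow linen"), modifier "temple".
"meadow linen" → head "linen", modifier "meadow".
"clay jar" → head "jar", modifier "clay".
Putting it together: [[temple [meadow linen]] [clay jar]].

[[temple [meadow linen]] [clay jar]]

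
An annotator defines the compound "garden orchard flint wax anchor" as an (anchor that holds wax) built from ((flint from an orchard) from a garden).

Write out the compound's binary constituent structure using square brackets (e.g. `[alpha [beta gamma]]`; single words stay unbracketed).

[[garden [orchard flint]] [wax anchor]]

Whole compound: head "anchor" (specifically "wax anchor"), modifier "garden orchard flint".
Within "garden orchard flint", the head is "flint" (specifically "orchard flint") and the modifier is "garden".
Within "orchard flint", the head is "flint" and the modifier is "orchard".
Within "wax anchor", the head is "anchor" and the modifier is "wax".
Assembled: [[garden [orchard flint]] [wax anchor]].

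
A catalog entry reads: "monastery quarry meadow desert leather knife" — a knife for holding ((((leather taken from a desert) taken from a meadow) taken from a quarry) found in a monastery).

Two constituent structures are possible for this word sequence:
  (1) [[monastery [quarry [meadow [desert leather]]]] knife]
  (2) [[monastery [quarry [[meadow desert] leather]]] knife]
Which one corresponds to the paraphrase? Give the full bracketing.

[[monastery [quarry [meadow [desert leather]]]] knife]

The paraphrase's head is the "knife" part ("knife"); its modifier is "monastery quarry meadow desert leather".
That top-level split, carried through the inner groups, gives [[monastery [quarry [meadow [desert leather]]]] knife].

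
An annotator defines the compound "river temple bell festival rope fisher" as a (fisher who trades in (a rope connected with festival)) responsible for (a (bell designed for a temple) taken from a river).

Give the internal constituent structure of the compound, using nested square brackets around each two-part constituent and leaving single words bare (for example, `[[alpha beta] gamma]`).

[[river [temple bell]] [[festival rope] fisher]]

Whole compound: head "fisher" (specifically "festival rope fisher"), modifier "river temple bell".
"river temple bell" → head "bell" (specifically "temple bell"), modifier "river".
"temple bell" → head "bell", modifier "temple".
"festival rope fisher" → head "fisher", modifier "festival rope".
"festival rope" → head "rope", modifier "festival".
So the structure is [[river [temple bell]] [[festival rope] fisher]].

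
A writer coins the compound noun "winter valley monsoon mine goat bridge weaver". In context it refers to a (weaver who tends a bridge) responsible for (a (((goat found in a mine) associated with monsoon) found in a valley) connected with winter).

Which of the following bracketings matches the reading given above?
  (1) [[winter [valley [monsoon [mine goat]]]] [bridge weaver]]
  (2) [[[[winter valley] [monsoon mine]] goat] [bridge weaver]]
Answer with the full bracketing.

The paraphrase's head is the "weaver" part ("bridge weaver"); its modifier is "winter valley monsoon mine goat".
That top-level split, carried through the inner groups, gives [[winter [valley [monsoon [mine goat]]]] [bridge weaver]].

[[winter [valley [monsoon [mine goat]]]] [bridge weaver]]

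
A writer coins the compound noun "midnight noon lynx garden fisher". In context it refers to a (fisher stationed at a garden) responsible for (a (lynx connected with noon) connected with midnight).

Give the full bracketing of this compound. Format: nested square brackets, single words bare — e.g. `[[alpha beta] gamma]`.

[[midnight [noon lynx]] [garden fisher]]

The outermost head in the paraphrase is "fisher" (specifically "garden fisher"), modified by "midnight noon lynx".
"midnight noon lynx" → head "lynx" (specifically "noon lynx"), modifier "midnight".
"noon lynx" → head "lynx", modifier "noon".
"garden fisher" → head "fisher", modifier "garden".
Putting it together: [[midnight [noon lynx]] [garden fisher]].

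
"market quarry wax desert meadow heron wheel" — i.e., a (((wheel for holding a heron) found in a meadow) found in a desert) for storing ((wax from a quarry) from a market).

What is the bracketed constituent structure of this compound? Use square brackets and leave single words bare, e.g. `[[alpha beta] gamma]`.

Whole compound: head "wheel" (specifically "desert meadow heron wheel"), modifier "market quarry wax".
Within "market quarry wax", the head is "wax" (specifically "quarry wax") and the modifier is "market".
Within "quarry wax", the head is "wax" and the modifier is "quarry".
Within "desert meadow heron wheel", the head is "wheel" (specifically "meadow heron wheel") and the modifier is "desert".
Within "meadow heron wheel", the head is "wheel" (specifically "heron wheel") and the modifier is "meadow".
Within "heron wheel", the head is "wheel" and the modifier is "heron".
So the structure is [[market [quarry wax]] [desert [meadow [heron wheel]]]].

[[market [quarry wax]] [desert [meadow [heron wheel]]]]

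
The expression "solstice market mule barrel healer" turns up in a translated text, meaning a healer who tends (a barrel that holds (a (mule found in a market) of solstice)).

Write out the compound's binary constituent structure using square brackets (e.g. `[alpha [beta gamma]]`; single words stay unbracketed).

Overall it is a kind of healer; the modifier is "solstice market mule barrel".
Inside "solstice market mule barrel": head "barrel", modifier "solstice market mule".
Inside "solstice market mule": head "mule" (specifically "market mule"), modifier "solstice".
Inside "market mule": head "mule", modifier "market".
Assembled: [[[solstice [market mule]] barrel] healer].

[[[solstice [market mule]] barrel] healer]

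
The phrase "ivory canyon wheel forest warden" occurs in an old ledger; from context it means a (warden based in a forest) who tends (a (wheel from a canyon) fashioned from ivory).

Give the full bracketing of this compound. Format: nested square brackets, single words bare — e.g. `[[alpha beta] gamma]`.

[[ivory [canyon wheel]] [forest warden]]

Whole compound: head "warden" (specifically "forest warden"), modifier "ivory canyon wheel".
"ivory canyon wheel" → head "wheel" (specifically "canyon wheel"), modifier "ivory".
"canyon wheel" → head "wheel", modifier "canyon".
"forest warden" → head "warden", modifier "forest".
So the structure is [[ivory [canyon wheel]] [forest warden]].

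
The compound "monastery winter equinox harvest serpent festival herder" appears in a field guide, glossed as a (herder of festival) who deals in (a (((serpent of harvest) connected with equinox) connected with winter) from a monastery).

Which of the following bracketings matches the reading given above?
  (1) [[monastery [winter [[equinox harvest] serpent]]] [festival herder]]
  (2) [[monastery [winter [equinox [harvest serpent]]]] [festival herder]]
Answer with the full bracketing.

The paraphrase's head is the "herder" part ("festival herder"); its modifier is "monastery winter equinox harvest serpent".
That top-level split, carried through the inner groups, gives [[monastery [winter [equinox [harvest serpent]]]] [festival herder]].

[[monastery [winter [equinox [harvest serpent]]]] [festival herder]]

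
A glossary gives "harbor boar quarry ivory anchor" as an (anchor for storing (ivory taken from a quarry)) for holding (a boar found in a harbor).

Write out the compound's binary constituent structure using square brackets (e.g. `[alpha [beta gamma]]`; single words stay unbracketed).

[[harbor boar] [[quarry ivory] anchor]]

At the top level: head "anchor" (specifically "quarry ivory anchor"); modifier "harbor boar".
Inside "harbor boar": head "boar", modifier "harbor".
Inside "quarry ivory anchor": head "anchor", modifier "quarry ivory".
Inside "quarry ivory": head "ivory", modifier "quarry".
Assembled: [[harbor boar] [[quarry ivory] anchor]].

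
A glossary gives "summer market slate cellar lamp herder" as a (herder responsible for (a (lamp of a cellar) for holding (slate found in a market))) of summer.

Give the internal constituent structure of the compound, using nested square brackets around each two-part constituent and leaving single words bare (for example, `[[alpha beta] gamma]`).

[summer [[[market slate] [cellar lamp]] herder]]

Whole compound: head "herder" (specifically "market slate cellar lamp herder"), modifier "summer".
Inside "market slate cellar lamp herder": head "herder", modifier "market slate cellar lamp".
Inside "market slate cellar lamp": head "lamp" (specifically "cellar lamp"), modifier "market slate".
Inside "market slate": head "slate", modifier "market".
Inside "cellar lamp": head "lamp", modifier "cellar".
So the structure is [summer [[[market slate] [cellar lamp]] herder]].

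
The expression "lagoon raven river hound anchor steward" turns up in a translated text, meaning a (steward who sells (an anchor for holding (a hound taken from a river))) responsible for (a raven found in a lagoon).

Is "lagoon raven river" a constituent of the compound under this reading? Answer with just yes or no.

The top-level split is [lagoon raven] [river hound anchor steward]; the full structure is [[lagoon raven] [[[river hound] anchor] steward]].
"lagoon raven river" straddles a constituent boundary, so it is not a single unit.

no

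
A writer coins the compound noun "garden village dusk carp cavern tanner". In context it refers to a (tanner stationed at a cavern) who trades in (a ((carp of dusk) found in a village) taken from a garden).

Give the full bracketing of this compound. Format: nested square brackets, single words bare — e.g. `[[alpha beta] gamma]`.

Overall it is a kind of tanner (specifically "cavern tanner"); the modifier is "garden village dusk carp".
"garden village dusk carp" → head "carp" (specifically "village dusk carp"), modifier "garden".
"village dusk carp" → head "carp" (specifically "dusk carp"), modifier "village".
"dusk carp" → head "carp", modifier "dusk".
"cavern tanner" → head "tanner", modifier "cavern".
So the structure is [[garden [village [dusk carp]]] [cavern tanner]].

[[garden [village [dusk carp]]] [cavern tanner]]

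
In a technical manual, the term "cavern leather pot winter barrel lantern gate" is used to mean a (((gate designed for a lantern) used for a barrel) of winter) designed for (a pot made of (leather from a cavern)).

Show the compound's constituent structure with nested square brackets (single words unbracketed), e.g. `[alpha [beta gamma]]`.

[[[cavern leather] pot] [winter [barrel [lantern gate]]]]

At the top level: head "gate" (specifically "winter barrel lantern gate"); modifier "cavern leather pot".
Within "cavern leather pot", the head is "pot" and the modifier is "cavern leather".
Within "cavern leather", the head is "leather" and the modifier is "cavern".
Within "winter barrel lantern gate", the head is "gate" (specifically "barrel lantern gate") and the modifier is "winter".
Within "barrel lantern gate", the head is "gate" (specifically "lantern gate") and the modifier is "barrel".
Within "lantern gate", the head is "gate" and the modifier is "lantern".
Assembled: [[[cavern leather] pot] [winter [barrel [lantern gate]]]].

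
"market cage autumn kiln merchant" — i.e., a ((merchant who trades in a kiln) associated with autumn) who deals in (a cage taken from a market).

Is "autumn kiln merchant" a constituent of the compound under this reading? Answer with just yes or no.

The paraphrase groups the words so that "autumn kiln merchant" is one unit: it corresponds to a single parenthesized sub-phrase.
The full structure is [[market cage] [autumn [kiln merchant]]], in which [autumn kiln merchant] is a constituent.

yes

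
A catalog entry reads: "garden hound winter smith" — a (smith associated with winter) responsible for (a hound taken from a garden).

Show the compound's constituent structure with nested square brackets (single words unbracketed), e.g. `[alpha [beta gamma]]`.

[[garden hound] [winter smith]]

Overall it is a kind of smith (specifically "winter smith"); the modifier is "garden hound".
Inside "garden hound": head "hound", modifier "garden".
Inside "winter smith": head "smith", modifier "winter".
Assembled: [[garden hound] [winter smith]].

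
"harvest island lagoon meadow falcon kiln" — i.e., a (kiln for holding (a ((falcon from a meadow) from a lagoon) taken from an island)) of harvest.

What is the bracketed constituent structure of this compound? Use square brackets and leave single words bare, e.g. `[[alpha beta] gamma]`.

[harvest [[island [lagoon [meadow falcon]]] kiln]]

Overall it is a kind of kiln (specifically "island lagoon meadow falcon kiln"); the modifier is "harvest".
"island lagoon meadow falcon kiln" → head "kiln", modifier "island lagoon meadow falcon".
"island lagoon meadow falcon" → head "falcon" (specifically "lagoon meadow falcon"), modifier "island".
"lagoon meadow falcon" → head "falcon" (specifically "meadow falcon"), modifier "lagoon".
"meadow falcon" → head "falcon", modifier "meadow".
So the structure is [harvest [[island [lagoon [meadow falcon]]] kiln]].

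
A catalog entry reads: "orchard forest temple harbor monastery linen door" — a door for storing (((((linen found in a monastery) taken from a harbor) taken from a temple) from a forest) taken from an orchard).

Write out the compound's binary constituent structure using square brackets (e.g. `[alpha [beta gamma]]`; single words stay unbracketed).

[[orchard [forest [temple [harbor [monastery linen]]]]] door]

Overall it is a kind of door; the modifier is "orchard forest temple harbor monastery linen".
Within "orchard forest temple harbor monastery linen", the head is "linen" (specifically "forest temple harbor monastery linen") and the modifier is "orchard".
Within "forest temple harbor monastery linen", the head is "linen" (specifically "temple harbor monastery linen") and the modifier is "forest".
Within "temple harbor monastery linen", the head is "linen" (specifically "harbor monastery linen") and the modifier is "temple".
Within "harbor monastery linen", the head is "linen" (specifically "monastery linen") and the modifier is "harbor".
Within "monastery linen", the head is "linen" and the modifier is "monastery".
Assembled: [[orchard [forest [temple [harbor [monastery linen]]]]] door].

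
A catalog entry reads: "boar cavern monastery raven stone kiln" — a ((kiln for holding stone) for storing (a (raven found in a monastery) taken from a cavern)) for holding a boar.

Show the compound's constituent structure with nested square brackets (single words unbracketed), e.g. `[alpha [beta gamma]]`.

Whole compound: head "kiln" (specifically "cavern monastery raven stone kiln"), modifier "boar".
"cavern monastery raven stone kiln" → head "kiln" (specifically "stone kiln"), modifier "cavern monastery raven".
"cavern monastery raven" → head "raven" (specifically "monastery raven"), modifier "cavern".
"monastery raven" → head "raven", modifier "monastery".
"stone kiln" → head "kiln", modifier "stone".
So the structure is [boar [[cavern [monastery raven]] [stone kiln]]].

[boar [[cavern [monastery raven]] [stone kiln]]]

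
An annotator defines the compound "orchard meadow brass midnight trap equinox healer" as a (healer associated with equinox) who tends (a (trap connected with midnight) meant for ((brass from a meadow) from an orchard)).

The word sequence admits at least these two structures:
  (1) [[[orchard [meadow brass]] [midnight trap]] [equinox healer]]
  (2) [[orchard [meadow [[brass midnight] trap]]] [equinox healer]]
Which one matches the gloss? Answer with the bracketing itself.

The paraphrase's head is the "healer" part ("equinox healer"); its modifier is "orchard meadow brass midnight trap".
That top-level split, carried through the inner groups, gives [[[orchard [meadow brass]] [midnight trap]] [equinox healer]].

[[[orchard [meadow brass]] [midnight trap]] [equinox healer]]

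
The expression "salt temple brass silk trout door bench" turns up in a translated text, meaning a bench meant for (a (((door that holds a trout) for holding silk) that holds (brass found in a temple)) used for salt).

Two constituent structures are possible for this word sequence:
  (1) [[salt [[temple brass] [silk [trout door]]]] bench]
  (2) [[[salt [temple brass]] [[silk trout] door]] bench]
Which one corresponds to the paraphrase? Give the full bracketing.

[[salt [[temple brass] [silk [trout door]]]] bench]

The paraphrase's head is the "bench" part ("bench"); its modifier is "salt temple brass silk trout door".
That top-level split, carried through the inner groups, gives [[salt [[temple brass] [silk [trout door]]]] bench].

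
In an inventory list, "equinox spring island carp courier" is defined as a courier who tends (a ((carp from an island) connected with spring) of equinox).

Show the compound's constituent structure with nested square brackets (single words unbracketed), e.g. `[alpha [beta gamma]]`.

Whole compound: head "courier", modifier "equinox spring island carp".
Inside "equinox spring island carp": head "carp" (specifically "spring island carp"), modifier "equinox".
Inside "spring island carp": head "carp" (specifically "island carp"), modifier "spring".
Inside "island carp": head "carp", modifier "island".
Assembled: [[equinox [spring [island carp]]] courier].

[[equinox [spring [island carp]]] courier]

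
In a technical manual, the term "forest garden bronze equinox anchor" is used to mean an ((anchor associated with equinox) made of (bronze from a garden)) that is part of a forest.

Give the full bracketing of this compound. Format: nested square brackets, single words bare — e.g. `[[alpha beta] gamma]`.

Whole compound: head "anchor" (specifically "garden bronze equinox anchor"), modifier "forest".
"garden bronze equinox anchor" → head "anchor" (specifically "equinox anchor"), modifier "garden bronze".
"garden bronze" → head "bronze", modifier "garden".
"equinox anchor" → head "anchor", modifier "equinox".
Putting it together: [forest [[garden bronze] [equinox anchor]]].

[forest [[garden bronze] [equinox anchor]]]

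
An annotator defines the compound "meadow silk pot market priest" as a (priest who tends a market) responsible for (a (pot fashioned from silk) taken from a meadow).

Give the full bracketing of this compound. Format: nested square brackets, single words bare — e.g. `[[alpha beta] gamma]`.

[[meadow [silk pot]] [market priest]]

The outermost head in the paraphrase is "priest" (specifically "market priest"), modified by "meadow silk pot".
Within "meadow silk pot", the head is "pot" (specifically "silk pot") and the modifier is "meadow".
Within "silk pot", the head is "pot" and the modifier is "silk".
Within "market priest", the head is "priest" and the modifier is "market".
Putting it together: [[meadow [silk pot]] [market priest]].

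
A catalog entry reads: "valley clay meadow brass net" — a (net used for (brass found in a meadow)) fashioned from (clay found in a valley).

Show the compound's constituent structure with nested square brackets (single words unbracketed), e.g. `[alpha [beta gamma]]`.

[[valley clay] [[meadow brass] net]]

The outermost head in the paraphrase is "net" (specifically "meadow brass net"), modified by "valley clay".
Inside "valley clay": head "clay", modifier "valley".
Inside "meadow brass net": head "net", modifier "meadow brass".
Inside "meadow brass": head "brass", modifier "meadow".
Putting it together: [[valley clay] [[meadow brass] net]].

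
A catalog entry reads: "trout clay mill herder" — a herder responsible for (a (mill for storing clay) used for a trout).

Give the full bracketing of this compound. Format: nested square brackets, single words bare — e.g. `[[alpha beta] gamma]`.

[[trout [clay mill]] herder]

The outermost head in the paraphrase is "herder", modified by "trout clay mill".
Within "trout clay mill", the head is "mill" (specifically "clay mill") and the modifier is "trout".
Within "clay mill", the head is "mill" and the modifier is "clay".
So the structure is [[trout [clay mill]] herder].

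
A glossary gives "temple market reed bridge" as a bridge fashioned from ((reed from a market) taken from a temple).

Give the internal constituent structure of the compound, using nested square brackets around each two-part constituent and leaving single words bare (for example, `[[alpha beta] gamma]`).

Whole compound: head "bridge", modifier "temple market reed".
"temple market reed" → head "reed" (specifically "market reed"), modifier "temple".
"market reed" → head "reed", modifier "market".
Assembled: [[temple [market reed]] bridge].

[[temple [market reed]] bridge]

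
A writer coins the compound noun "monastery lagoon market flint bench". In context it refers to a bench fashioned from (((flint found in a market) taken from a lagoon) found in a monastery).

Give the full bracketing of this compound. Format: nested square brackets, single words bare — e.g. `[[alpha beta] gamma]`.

[[monastery [lagoon [market flint]]] bench]

Overall it is a kind of bench; the modifier is "monastery lagoon market flint".
"monastery lagoon market flint" → head "flint" (specifically "lagoon market flint"), modifier "monastery".
"lagoon market flint" → head "flint" (specifically "market flint"), modifier "lagoon".
"market flint" → head "flint", modifier "market".
Assembled: [[monastery [lagoon [market flint]]] bench].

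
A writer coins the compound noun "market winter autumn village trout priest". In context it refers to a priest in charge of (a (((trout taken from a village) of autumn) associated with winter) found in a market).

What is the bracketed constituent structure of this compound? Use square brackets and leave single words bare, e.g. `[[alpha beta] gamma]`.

Whole compound: head "priest", modifier "market winter autumn village trout".
Within "market winter autumn village trout", the head is "trout" (specifically "winter autumn village trout") and the modifier is "market".
Within "winter autumn village trout", the head is "trout" (specifically "autumn village trout") and the modifier is "winter".
Within "autumn village trout", the head is "trout" (specifically "village trout") and the modifier is "autumn".
Within "village trout", the head is "trout" and the modifier is "village".
Assembled: [[market [winter [autumn [village trout]]]] priest].

[[market [winter [autumn [village trout]]]] priest]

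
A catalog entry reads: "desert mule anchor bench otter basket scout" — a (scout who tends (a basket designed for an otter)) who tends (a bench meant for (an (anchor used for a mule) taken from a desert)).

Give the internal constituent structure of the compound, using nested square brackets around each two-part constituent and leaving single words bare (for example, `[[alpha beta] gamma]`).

[[[desert [mule anchor]] bench] [[otter basket] scout]]

Overall it is a kind of scout (specifically "otter basket scout"); the modifier is "desert mule anchor bench".
"desert mule anchor bench" → head "bench", modifier "desert mule anchor".
"desert mule anchor" → head "anchor" (specifically "mule anchor"), modifier "desert".
"mule anchor" → head "anchor", modifier "mule".
"otter basket scout" → head "scout", modifier "otter basket".
"otter basket" → head "basket", modifier "otter".
So the structure is [[[desert [mule anchor]] bench] [[otter basket] scout]].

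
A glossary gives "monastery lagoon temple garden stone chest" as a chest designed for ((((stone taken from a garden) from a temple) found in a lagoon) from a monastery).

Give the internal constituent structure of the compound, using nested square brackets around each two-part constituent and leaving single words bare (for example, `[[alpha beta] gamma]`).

Overall it is a kind of chest; the modifier is "monastery lagoon temple garden stone".
Inside "monastery lagoon temple garden stone": head "stone" (specifically "lagoon temple garden stone"), modifier "monastery".
Inside "lagoon temple garden stone": head "stone" (specifically "temple garden stone"), modifier "lagoon".
Inside "temple garden stone": head "stone" (specifically "garden stone"), modifier "temple".
Inside "garden stone": head "stone", modifier "garden".
Putting it together: [[monastery [lagoon [temple [garden stone]]]] chest].

[[monastery [lagoon [temple [garden stone]]]] chest]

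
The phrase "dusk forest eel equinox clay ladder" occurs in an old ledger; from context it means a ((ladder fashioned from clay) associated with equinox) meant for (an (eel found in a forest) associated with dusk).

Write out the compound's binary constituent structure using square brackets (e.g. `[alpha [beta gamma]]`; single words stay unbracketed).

[[dusk [forest eel]] [equinox [clay ladder]]]

At the top level: head "ladder" (specifically "equinox clay ladder"); modifier "dusk forest eel".
"dusk forest eel" → head "eel" (specifically "forest eel"), modifier "dusk".
"forest eel" → head "eel", modifier "forest".
"equinox clay ladder" → head "ladder" (specifically "clay ladder"), modifier "equinox".
"clay ladder" → head "ladder", modifier "clay".
Putting it together: [[dusk [forest eel]] [equinox [clay ladder]]].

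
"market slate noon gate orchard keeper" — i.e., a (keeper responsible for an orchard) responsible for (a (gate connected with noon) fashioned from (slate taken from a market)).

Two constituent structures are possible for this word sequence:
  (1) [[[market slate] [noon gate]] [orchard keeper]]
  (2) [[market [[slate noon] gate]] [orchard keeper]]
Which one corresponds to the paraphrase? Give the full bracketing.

[[[market slate] [noon gate]] [orchard keeper]]

The paraphrase's head is the "keeper" part ("orchard keeper"); its modifier is "market slate noon gate".
That top-level split, carried through the inner groups, gives [[[market slate] [noon gate]] [orchard keeper]].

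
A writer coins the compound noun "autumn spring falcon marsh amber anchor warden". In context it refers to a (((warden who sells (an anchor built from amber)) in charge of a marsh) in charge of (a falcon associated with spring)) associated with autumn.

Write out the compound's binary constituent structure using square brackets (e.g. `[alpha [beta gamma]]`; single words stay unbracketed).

At the top level: head "warden" (specifically "spring falcon marsh amber anchor warden"); modifier "autumn".
Inside "spring falcon marsh amber anchor warden": head "warden" (specifically "marsh amber anchor warden"), modifier "spring falcon".
Inside "spring falcon": head "falcon", modifier "spring".
Inside "marsh amber anchor warden": head "warden" (specifically "amber anchor warden"), modifier "marsh".
Inside "amber anchor warden": head "warden", modifier "amber anchor".
Inside "amber anchor": head "anchor", modifier "amber".
Assembled: [autumn [[spring falcon] [marsh [[amber anchor] warden]]]].

[autumn [[spring falcon] [marsh [[amber anchor] warden]]]]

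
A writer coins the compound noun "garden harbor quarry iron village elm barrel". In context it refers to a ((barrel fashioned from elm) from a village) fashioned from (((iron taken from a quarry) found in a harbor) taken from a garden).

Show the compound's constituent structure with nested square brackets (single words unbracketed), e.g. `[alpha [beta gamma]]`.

Whole compound: head "barrel" (specifically "village elm barrel"), modifier "garden harbor quarry iron".
Inside "garden harbor quarry iron": head "iron" (specifically "harbor quarry iron"), modifier "garden".
Inside "harbor quarry iron": head "iron" (specifically "quarry iron"), modifier "harbor".
Inside "quarry iron": head "iron", modifier "quarry".
Inside "village elm barrel": head "barrel" (specifically "elm barrel"), modifier "village".
Inside "elm barrel": head "barrel", modifier "elm".
Putting it together: [[garden [harbor [quarry iron]]] [village [elm barrel]]].

[[garden [harbor [quarry iron]]] [village [elm barrel]]]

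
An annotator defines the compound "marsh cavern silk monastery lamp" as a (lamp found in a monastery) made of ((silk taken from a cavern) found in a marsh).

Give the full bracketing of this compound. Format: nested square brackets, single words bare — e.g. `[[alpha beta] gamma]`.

[[marsh [cavern silk]] [monastery lamp]]

Whole compound: head "lamp" (specifically "monastery lamp"), modifier "marsh cavern silk".
Inside "marsh cavern silk": head "silk" (specifically "cavern silk"), modifier "marsh".
Inside "cavern silk": head "silk", modifier "cavern".
Inside "monastery lamp": head "lamp", modifier "monastery".
Putting it together: [[marsh [cavern silk]] [monastery lamp]].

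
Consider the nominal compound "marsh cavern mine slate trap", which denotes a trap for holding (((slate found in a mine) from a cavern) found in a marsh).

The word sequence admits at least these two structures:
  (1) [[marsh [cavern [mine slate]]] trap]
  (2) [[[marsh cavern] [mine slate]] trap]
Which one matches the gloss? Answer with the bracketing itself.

The paraphrase's head is the "trap" part ("trap"); its modifier is "marsh cavern mine slate".
That top-level split, carried through the inner groups, gives [[marsh [cavern [mine slate]]] trap].

[[marsh [cavern [mine slate]]] trap]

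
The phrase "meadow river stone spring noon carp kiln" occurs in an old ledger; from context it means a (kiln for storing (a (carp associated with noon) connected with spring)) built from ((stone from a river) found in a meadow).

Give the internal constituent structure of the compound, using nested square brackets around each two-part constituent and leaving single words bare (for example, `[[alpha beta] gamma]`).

[[meadow [river stone]] [[spring [noon carp]] kiln]]

Overall it is a kind of kiln (specifically "spring noon carp kiln"); the modifier is "meadow river stone".
Within "meadow river stone", the head is "stone" (specifically "river stone") and the modifier is "meadow".
Within "river stone", the head is "stone" and the modifier is "river".
Within "spring noon carp kiln", the head is "kiln" and the modifier is "spring noon carp".
Within "spring noon carp", the head is "carp" (specifically "noon carp") and the modifier is "spring".
Within "noon carp", the head is "carp" and the modifier is "noon".
So the structure is [[meadow [river stone]] [[spring [noon carp]] kiln]].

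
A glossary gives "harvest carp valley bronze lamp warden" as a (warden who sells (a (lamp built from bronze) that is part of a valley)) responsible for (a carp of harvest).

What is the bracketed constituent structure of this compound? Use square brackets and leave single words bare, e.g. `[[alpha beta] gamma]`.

At the top level: head "warden" (specifically "valley bronze lamp warden"); modifier "harvest carp".
Within "harvest carp", the head is "carp" and the modifier is "harvest".
Within "valley bronze lamp warden", the head is "warden" and the modifier is "valley bronze lamp".
Within "valley bronze lamp", the head is "lamp" (specifically "bronze lamp") and the modifier is "valley".
Within "bronze lamp", the head is "lamp" and the modifier is "bronze".
Putting it together: [[harvest carp] [[valley [bronze lamp]] warden]].

[[harvest carp] [[valley [bronze lamp]] warden]]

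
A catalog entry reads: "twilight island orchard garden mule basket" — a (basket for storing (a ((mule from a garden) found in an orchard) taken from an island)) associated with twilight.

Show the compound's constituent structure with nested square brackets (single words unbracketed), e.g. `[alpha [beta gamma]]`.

[twilight [[island [orchard [garden mule]]] basket]]

Overall it is a kind of basket (specifically "island orchard garden mule basket"); the modifier is "twilight".
"island orchard garden mule basket" → head "basket", modifier "island orchard garden mule".
"island orchard garden mule" → head "mule" (specifically "orchard garden mule"), modifier "island".
"orchard garden mule" → head "mule" (specifically "garden mule"), modifier "orchard".
"garden mule" → head "mule", modifier "garden".
So the structure is [twilight [[island [orchard [garden mule]]] basket]].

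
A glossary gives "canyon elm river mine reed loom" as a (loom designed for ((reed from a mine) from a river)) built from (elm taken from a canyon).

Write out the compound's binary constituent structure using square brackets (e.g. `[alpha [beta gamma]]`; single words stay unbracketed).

[[canyon elm] [[river [mine reed]] loom]]

The outermost head in the paraphrase is "loom" (specifically "river mine reed loom"), modified by "canyon elm".
Within "canyon elm", the head is "elm" and the modifier is "canyon".
Within "river mine reed loom", the head is "loom" and the modifier is "river mine reed".
Within "river mine reed", the head is "reed" (specifically "mine reed") and the modifier is "river".
Within "mine reed", the head is "reed" and the modifier is "mine".
Putting it together: [[canyon elm] [[river [mine reed]] loom]].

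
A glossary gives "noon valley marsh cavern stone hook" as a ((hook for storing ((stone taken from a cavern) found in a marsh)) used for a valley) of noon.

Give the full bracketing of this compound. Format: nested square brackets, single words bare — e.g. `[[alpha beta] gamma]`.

[noon [valley [[marsh [cavern stone]] hook]]]

Overall it is a kind of hook (specifically "valley marsh cavern stone hook"); the modifier is "noon".
Within "valley marsh cavern stone hook", the head is "hook" (specifically "marsh cavern stone hook") and the modifier is "valley".
Within "marsh cavern stone hook", the head is "hook" and the modifier is "marsh cavern stone".
Within "marsh cavern stone", the head is "stone" (specifically "cavern stone") and the modifier is "marsh".
Within "cavern stone", the head is "stone" and the modifier is "cavern".
So the structure is [noon [valley [[marsh [cavern stone]] hook]]].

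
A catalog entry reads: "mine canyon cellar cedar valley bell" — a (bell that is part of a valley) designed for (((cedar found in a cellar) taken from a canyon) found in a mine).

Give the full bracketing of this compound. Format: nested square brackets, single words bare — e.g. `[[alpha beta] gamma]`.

Whole compound: head "bell" (specifically "valley bell"), modifier "mine canyon cellar cedar".
Within "mine canyon cellar cedar", the head is "cedar" (specifically "canyon cellar cedar") and the modifier is "mine".
Within "canyon cellar cedar", the head is "cedar" (specifically "cellar cedar") and the modifier is "canyon".
Within "cellar cedar", the head is "cedar" and the modifier is "cellar".
Within "valley bell", the head is "bell" and the modifier is "valley".
Assembled: [[mine [canyon [cellar cedar]]] [valley bell]].

[[mine [canyon [cellar cedar]]] [valley bell]]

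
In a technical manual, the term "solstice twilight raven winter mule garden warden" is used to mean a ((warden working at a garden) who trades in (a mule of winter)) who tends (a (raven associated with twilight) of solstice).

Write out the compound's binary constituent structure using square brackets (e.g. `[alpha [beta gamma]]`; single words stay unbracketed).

The outermost head in the paraphrase is "warden" (specifically "winter mule garden warden"), modified by "solstice twilight raven".
"solstice twilight raven" → head "raven" (specifically "twilight raven"), modifier "solstice".
"twilight raven" → head "raven", modifier "twilight".
"winter mule garden warden" → head "warden" (specifically "garden warden"), modifier "winter mule".
"winter mule" → head "mule", modifier "winter".
"garden warden" → head "warden", modifier "garden".
Putting it together: [[solstice [twilight raven]] [[winter mule] [garden warden]]].

[[solstice [twilight raven]] [[winter mule] [garden warden]]]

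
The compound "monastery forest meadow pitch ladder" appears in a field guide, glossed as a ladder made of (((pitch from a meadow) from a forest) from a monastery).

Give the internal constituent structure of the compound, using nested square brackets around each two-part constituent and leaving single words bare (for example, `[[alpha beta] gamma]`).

The outermost head in the paraphrase is "ladder", modified by "monastery forest meadow pitch".
Inside "monastery forest meadow pitch": head "pitch" (specifically "forest meadow pitch"), modifier "monastery".
Inside "forest meadow pitch": head "pitch" (specifically "meadow pitch"), modifier "forest".
Inside "meadow pitch": head "pitch", modifier "meadow".
Putting it together: [[monastery [forest [meadow pitch]]] ladder].

[[monastery [forest [meadow pitch]]] ladder]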